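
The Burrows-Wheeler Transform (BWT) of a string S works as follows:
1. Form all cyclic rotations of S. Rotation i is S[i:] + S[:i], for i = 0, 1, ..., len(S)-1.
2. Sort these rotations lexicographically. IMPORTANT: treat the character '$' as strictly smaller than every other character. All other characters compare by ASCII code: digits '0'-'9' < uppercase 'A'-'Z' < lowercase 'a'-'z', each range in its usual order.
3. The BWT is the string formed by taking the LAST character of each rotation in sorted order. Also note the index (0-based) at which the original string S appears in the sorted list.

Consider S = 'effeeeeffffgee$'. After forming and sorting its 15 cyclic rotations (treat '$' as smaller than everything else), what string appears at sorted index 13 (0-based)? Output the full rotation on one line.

All 15 rotations (rotation i = S[i:]+S[:i]):
  rot[0] = effeeeeffffgee$
  rot[1] = ffeeeeffffgee$e
  rot[2] = feeeeffffgee$ef
  rot[3] = eeeeffffgee$eff
  rot[4] = eeeffffgee$effe
  rot[5] = eeffffgee$effee
  rot[6] = effffgee$effeee
  rot[7] = ffffgee$effeeee
  rot[8] = fffgee$effeeeef
  rot[9] = ffgee$effeeeeff
  rot[10] = fgee$effeeeefff
  rot[11] = gee$effeeeeffff
  rot[12] = ee$effeeeeffffg
  rot[13] = e$effeeeeffffge
  rot[14] = $effeeeeffffgee
Sorted (with $ < everything):
  sorted[0] = $effeeeeffffgee
  sorted[1] = e$effeeeeffffge
  sorted[2] = ee$effeeeeffffg
  sorted[3] = eeeeffffgee$eff
  sorted[4] = eeeffffgee$effe
  sorted[5] = eeffffgee$effee
  sorted[6] = effeeeeffffgee$
  sorted[7] = effffgee$effeee
  sorted[8] = feeeeffffgee$ef
  sorted[9] = ffeeeeffffgee$e
  sorted[10] = ffffgee$effeeee
  sorted[11] = fffgee$effeeeef
  sorted[12] = ffgee$effeeeeff
  sorted[13] = fgee$effeeeefff
  sorted[14] = gee$effeeeeffff
sorted[13] = fgee$effeeeefff

Answer: fgee$effeeeefff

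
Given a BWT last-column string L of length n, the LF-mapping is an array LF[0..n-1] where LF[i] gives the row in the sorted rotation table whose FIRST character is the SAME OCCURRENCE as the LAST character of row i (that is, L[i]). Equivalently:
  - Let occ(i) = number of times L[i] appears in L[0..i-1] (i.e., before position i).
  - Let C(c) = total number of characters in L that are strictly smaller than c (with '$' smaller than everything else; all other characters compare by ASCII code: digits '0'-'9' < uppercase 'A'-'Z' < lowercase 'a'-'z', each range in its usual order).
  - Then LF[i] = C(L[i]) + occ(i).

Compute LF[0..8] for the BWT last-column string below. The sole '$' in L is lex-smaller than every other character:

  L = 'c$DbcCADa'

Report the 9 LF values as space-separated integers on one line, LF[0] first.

Answer: 7 0 3 6 8 2 1 4 5

Derivation:
Char counts: '$':1, 'A':1, 'C':1, 'D':2, 'a':1, 'b':1, 'c':2
C (first-col start): C('$')=0, C('A')=1, C('C')=2, C('D')=3, C('a')=5, C('b')=6, C('c')=7
L[0]='c': occ=0, LF[0]=C('c')+0=7+0=7
L[1]='$': occ=0, LF[1]=C('$')+0=0+0=0
L[2]='D': occ=0, LF[2]=C('D')+0=3+0=3
L[3]='b': occ=0, LF[3]=C('b')+0=6+0=6
L[4]='c': occ=1, LF[4]=C('c')+1=7+1=8
L[5]='C': occ=0, LF[5]=C('C')+0=2+0=2
L[6]='A': occ=0, LF[6]=C('A')+0=1+0=1
L[7]='D': occ=1, LF[7]=C('D')+1=3+1=4
L[8]='a': occ=0, LF[8]=C('a')+0=5+0=5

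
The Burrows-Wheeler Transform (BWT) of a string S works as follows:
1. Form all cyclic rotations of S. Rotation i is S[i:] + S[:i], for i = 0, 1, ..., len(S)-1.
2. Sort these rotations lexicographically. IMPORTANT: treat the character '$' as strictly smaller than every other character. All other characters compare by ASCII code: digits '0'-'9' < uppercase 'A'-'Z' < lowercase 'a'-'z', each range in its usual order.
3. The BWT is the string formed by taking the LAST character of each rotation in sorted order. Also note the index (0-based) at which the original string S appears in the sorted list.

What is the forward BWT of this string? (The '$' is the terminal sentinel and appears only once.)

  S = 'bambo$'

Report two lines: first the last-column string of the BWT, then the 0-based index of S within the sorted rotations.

Answer: ob$mab
2

Derivation:
All 6 rotations (rotation i = S[i:]+S[:i]):
  rot[0] = bambo$
  rot[1] = ambo$b
  rot[2] = mbo$ba
  rot[3] = bo$bam
  rot[4] = o$bamb
  rot[5] = $bambo
Sorted (with $ < everything):
  sorted[0] = $bambo  (last char: 'o')
  sorted[1] = ambo$b  (last char: 'b')
  sorted[2] = bambo$  (last char: '$')
  sorted[3] = bo$bam  (last char: 'm')
  sorted[4] = mbo$ba  (last char: 'a')
  sorted[5] = o$bamb  (last char: 'b')
Last column: ob$mab
Original string S is at sorted index 2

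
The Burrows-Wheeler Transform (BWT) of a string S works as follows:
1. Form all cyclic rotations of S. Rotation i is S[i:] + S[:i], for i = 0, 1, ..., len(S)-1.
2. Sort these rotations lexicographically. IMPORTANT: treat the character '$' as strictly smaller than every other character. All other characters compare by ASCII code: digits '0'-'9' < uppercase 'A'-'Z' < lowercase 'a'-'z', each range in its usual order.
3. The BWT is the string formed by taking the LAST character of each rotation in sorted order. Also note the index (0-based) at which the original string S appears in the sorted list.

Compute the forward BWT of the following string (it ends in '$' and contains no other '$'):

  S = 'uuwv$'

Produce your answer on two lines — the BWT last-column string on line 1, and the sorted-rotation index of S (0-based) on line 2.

Answer: v$uwu
1

Derivation:
All 5 rotations (rotation i = S[i:]+S[:i]):
  rot[0] = uuwv$
  rot[1] = uwv$u
  rot[2] = wv$uu
  rot[3] = v$uuw
  rot[4] = $uuwv
Sorted (with $ < everything):
  sorted[0] = $uuwv  (last char: 'v')
  sorted[1] = uuwv$  (last char: '$')
  sorted[2] = uwv$u  (last char: 'u')
  sorted[3] = v$uuw  (last char: 'w')
  sorted[4] = wv$uu  (last char: 'u')
Last column: v$uwu
Original string S is at sorted index 1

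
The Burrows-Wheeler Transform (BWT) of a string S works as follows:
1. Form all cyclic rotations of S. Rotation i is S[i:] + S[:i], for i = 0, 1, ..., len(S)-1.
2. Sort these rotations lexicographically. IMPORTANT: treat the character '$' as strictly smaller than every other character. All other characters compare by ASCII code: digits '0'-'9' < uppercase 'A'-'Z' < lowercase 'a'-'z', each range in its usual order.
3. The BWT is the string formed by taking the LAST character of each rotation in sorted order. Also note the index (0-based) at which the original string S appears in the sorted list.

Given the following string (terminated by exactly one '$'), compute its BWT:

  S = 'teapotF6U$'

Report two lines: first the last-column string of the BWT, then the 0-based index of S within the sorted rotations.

All 10 rotations (rotation i = S[i:]+S[:i]):
  rot[0] = teapotF6U$
  rot[1] = eapotF6U$t
  rot[2] = apotF6U$te
  rot[3] = potF6U$tea
  rot[4] = otF6U$teap
  rot[5] = tF6U$teapo
  rot[6] = F6U$teapot
  rot[7] = 6U$teapotF
  rot[8] = U$teapotF6
  rot[9] = $teapotF6U
Sorted (with $ < everything):
  sorted[0] = $teapotF6U  (last char: 'U')
  sorted[1] = 6U$teapotF  (last char: 'F')
  sorted[2] = F6U$teapot  (last char: 't')
  sorted[3] = U$teapotF6  (last char: '6')
  sorted[4] = apotF6U$te  (last char: 'e')
  sorted[5] = eapotF6U$t  (last char: 't')
  sorted[6] = otF6U$teap  (last char: 'p')
  sorted[7] = potF6U$tea  (last char: 'a')
  sorted[8] = tF6U$teapo  (last char: 'o')
  sorted[9] = teapotF6U$  (last char: '$')
Last column: UFt6etpao$
Original string S is at sorted index 9

Answer: UFt6etpao$
9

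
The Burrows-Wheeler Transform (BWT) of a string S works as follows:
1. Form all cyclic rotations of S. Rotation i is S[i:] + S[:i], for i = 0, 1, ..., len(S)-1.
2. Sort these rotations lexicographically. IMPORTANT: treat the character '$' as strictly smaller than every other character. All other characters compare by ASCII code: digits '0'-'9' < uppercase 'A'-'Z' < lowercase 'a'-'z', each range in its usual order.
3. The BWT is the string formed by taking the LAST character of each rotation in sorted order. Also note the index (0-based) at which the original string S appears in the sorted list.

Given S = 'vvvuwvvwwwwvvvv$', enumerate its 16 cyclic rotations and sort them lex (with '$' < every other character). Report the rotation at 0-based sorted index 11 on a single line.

Answer: wvvvv$vvvuwvvwww

Derivation:
All 16 rotations (rotation i = S[i:]+S[:i]):
  rot[0] = vvvuwvvwwwwvvvv$
  rot[1] = vvuwvvwwwwvvvv$v
  rot[2] = vuwvvwwwwvvvv$vv
  rot[3] = uwvvwwwwvvvv$vvv
  rot[4] = wvvwwwwvvvv$vvvu
  rot[5] = vvwwwwvvvv$vvvuw
  rot[6] = vwwwwvvvv$vvvuwv
  rot[7] = wwwwvvvv$vvvuwvv
  rot[8] = wwwvvvv$vvvuwvvw
  rot[9] = wwvvvv$vvvuwvvww
  rot[10] = wvvvv$vvvuwvvwww
  rot[11] = vvvv$vvvuwvvwwww
  rot[12] = vvv$vvvuwvvwwwwv
  rot[13] = vv$vvvuwvvwwwwvv
  rot[14] = v$vvvuwvvwwwwvvv
  rot[15] = $vvvuwvvwwwwvvvv
Sorted (with $ < everything):
  sorted[0] = $vvvuwvvwwwwvvvv
  sorted[1] = uwvvwwwwvvvv$vvv
  sorted[2] = v$vvvuwvvwwwwvvv
  sorted[3] = vuwvvwwwwvvvv$vv
  sorted[4] = vv$vvvuwvvwwwwvv
  sorted[5] = vvuwvvwwwwvvvv$v
  sorted[6] = vvv$vvvuwvvwwwwv
  sorted[7] = vvvuwvvwwwwvvvv$
  sorted[8] = vvvv$vvvuwvvwwww
  sorted[9] = vvwwwwvvvv$vvvuw
  sorted[10] = vwwwwvvvv$vvvuwv
  sorted[11] = wvvvv$vvvuwvvwww
  sorted[12] = wvvwwwwvvvv$vvvu
  sorted[13] = wwvvvv$vvvuwvvww
  sorted[14] = wwwvvvv$vvvuwvvw
  sorted[15] = wwwwvvvv$vvvuwvv
sorted[11] = wvvvv$vvvuwvvwww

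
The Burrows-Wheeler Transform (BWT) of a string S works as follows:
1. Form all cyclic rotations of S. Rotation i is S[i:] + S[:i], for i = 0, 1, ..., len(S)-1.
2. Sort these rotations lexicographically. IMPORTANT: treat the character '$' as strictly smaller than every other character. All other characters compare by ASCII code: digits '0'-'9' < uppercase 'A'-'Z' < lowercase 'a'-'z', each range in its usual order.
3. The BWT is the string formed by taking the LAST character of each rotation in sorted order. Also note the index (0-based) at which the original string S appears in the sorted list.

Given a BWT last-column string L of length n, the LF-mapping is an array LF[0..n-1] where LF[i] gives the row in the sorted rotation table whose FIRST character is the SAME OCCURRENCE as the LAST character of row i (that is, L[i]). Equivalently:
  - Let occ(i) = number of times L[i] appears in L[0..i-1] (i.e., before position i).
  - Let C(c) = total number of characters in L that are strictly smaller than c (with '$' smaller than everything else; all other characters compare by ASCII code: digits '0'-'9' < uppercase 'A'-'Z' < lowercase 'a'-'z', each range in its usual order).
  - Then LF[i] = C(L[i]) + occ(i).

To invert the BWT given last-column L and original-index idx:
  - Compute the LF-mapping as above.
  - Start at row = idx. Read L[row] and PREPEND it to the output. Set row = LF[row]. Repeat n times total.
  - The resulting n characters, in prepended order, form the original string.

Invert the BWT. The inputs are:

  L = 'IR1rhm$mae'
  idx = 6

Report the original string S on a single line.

Answer: hammerR1I$

Derivation:
LF mapping: 2 3 1 9 6 7 0 8 4 5
Walk LF starting at row 6, prepending L[row]:
  step 1: row=6, L[6]='$', prepend. Next row=LF[6]=0
  step 2: row=0, L[0]='I', prepend. Next row=LF[0]=2
  step 3: row=2, L[2]='1', prepend. Next row=LF[2]=1
  step 4: row=1, L[1]='R', prepend. Next row=LF[1]=3
  step 5: row=3, L[3]='r', prepend. Next row=LF[3]=9
  step 6: row=9, L[9]='e', prepend. Next row=LF[9]=5
  step 7: row=5, L[5]='m', prepend. Next row=LF[5]=7
  step 8: row=7, L[7]='m', prepend. Next row=LF[7]=8
  step 9: row=8, L[8]='a', prepend. Next row=LF[8]=4
  step 10: row=4, L[4]='h', prepend. Next row=LF[4]=6
Reversed output: hammerR1I$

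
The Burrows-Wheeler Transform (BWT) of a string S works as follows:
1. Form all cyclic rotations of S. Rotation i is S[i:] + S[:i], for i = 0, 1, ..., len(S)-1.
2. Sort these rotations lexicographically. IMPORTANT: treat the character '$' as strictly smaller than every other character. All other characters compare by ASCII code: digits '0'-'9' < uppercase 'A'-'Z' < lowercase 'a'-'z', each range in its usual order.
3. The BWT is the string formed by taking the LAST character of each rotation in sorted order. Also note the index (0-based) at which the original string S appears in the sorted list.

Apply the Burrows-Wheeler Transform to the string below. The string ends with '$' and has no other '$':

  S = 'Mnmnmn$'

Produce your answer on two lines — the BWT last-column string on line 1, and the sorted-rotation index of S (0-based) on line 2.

All 7 rotations (rotation i = S[i:]+S[:i]):
  rot[0] = Mnmnmn$
  rot[1] = nmnmn$M
  rot[2] = mnmn$Mn
  rot[3] = nmn$Mnm
  rot[4] = mn$Mnmn
  rot[5] = n$Mnmnm
  rot[6] = $Mnmnmn
Sorted (with $ < everything):
  sorted[0] = $Mnmnmn  (last char: 'n')
  sorted[1] = Mnmnmn$  (last char: '$')
  sorted[2] = mn$Mnmn  (last char: 'n')
  sorted[3] = mnmn$Mn  (last char: 'n')
  sorted[4] = n$Mnmnm  (last char: 'm')
  sorted[5] = nmn$Mnm  (last char: 'm')
  sorted[6] = nmnmn$M  (last char: 'M')
Last column: n$nnmmM
Original string S is at sorted index 1

Answer: n$nnmmM
1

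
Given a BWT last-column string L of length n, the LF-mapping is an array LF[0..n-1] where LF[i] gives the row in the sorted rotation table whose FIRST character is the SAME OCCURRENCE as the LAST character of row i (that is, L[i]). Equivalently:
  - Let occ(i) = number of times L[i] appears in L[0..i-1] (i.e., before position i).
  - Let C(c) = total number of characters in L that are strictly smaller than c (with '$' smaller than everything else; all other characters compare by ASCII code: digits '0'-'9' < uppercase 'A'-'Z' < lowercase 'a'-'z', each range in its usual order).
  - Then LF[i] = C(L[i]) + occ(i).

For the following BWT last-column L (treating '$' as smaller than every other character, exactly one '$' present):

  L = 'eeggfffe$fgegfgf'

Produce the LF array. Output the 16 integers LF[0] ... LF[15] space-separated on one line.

Answer: 1 2 11 12 5 6 7 3 0 8 13 4 14 9 15 10

Derivation:
Char counts: '$':1, 'e':4, 'f':6, 'g':5
C (first-col start): C('$')=0, C('e')=1, C('f')=5, C('g')=11
L[0]='e': occ=0, LF[0]=C('e')+0=1+0=1
L[1]='e': occ=1, LF[1]=C('e')+1=1+1=2
L[2]='g': occ=0, LF[2]=C('g')+0=11+0=11
L[3]='g': occ=1, LF[3]=C('g')+1=11+1=12
L[4]='f': occ=0, LF[4]=C('f')+0=5+0=5
L[5]='f': occ=1, LF[5]=C('f')+1=5+1=6
L[6]='f': occ=2, LF[6]=C('f')+2=5+2=7
L[7]='e': occ=2, LF[7]=C('e')+2=1+2=3
L[8]='$': occ=0, LF[8]=C('$')+0=0+0=0
L[9]='f': occ=3, LF[9]=C('f')+3=5+3=8
L[10]='g': occ=2, LF[10]=C('g')+2=11+2=13
L[11]='e': occ=3, LF[11]=C('e')+3=1+3=4
L[12]='g': occ=3, LF[12]=C('g')+3=11+3=14
L[13]='f': occ=4, LF[13]=C('f')+4=5+4=9
L[14]='g': occ=4, LF[14]=C('g')+4=11+4=15
L[15]='f': occ=5, LF[15]=C('f')+5=5+5=10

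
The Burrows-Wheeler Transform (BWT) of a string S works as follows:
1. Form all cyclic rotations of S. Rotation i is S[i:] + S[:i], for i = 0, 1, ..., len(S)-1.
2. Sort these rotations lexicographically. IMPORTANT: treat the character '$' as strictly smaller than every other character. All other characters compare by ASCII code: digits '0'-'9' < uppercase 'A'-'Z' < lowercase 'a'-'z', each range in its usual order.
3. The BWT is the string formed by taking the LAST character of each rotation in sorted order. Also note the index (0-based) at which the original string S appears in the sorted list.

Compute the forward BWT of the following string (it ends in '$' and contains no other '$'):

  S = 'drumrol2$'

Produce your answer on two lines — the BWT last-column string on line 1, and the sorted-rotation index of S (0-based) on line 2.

All 9 rotations (rotation i = S[i:]+S[:i]):
  rot[0] = drumrol2$
  rot[1] = rumrol2$d
  rot[2] = umrol2$dr
  rot[3] = mrol2$dru
  rot[4] = rol2$drum
  rot[5] = ol2$drumr
  rot[6] = l2$drumro
  rot[7] = 2$drumrol
  rot[8] = $drumrol2
Sorted (with $ < everything):
  sorted[0] = $drumrol2  (last char: '2')
  sorted[1] = 2$drumrol  (last char: 'l')
  sorted[2] = drumrol2$  (last char: '$')
  sorted[3] = l2$drumro  (last char: 'o')
  sorted[4] = mrol2$dru  (last char: 'u')
  sorted[5] = ol2$drumr  (last char: 'r')
  sorted[6] = rol2$drum  (last char: 'm')
  sorted[7] = rumrol2$d  (last char: 'd')
  sorted[8] = umrol2$dr  (last char: 'r')
Last column: 2l$ourmdr
Original string S is at sorted index 2

Answer: 2l$ourmdr
2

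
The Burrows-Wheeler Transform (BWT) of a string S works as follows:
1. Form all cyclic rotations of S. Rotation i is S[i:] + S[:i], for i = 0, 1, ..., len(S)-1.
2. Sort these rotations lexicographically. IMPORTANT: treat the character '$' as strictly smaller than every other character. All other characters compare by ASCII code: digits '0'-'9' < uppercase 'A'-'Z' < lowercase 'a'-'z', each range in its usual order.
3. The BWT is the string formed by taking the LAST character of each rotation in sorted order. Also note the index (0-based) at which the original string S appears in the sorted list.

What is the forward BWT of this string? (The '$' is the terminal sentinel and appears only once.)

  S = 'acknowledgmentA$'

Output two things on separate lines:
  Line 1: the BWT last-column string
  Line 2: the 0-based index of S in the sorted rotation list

All 16 rotations (rotation i = S[i:]+S[:i]):
  rot[0] = acknowledgmentA$
  rot[1] = cknowledgmentA$a
  rot[2] = knowledgmentA$ac
  rot[3] = nowledgmentA$ack
  rot[4] = owledgmentA$ackn
  rot[5] = wledgmentA$ackno
  rot[6] = ledgmentA$acknow
  rot[7] = edgmentA$acknowl
  rot[8] = dgmentA$acknowle
  rot[9] = gmentA$acknowled
  rot[10] = mentA$acknowledg
  rot[11] = entA$acknowledgm
  rot[12] = ntA$acknowledgme
  rot[13] = tA$acknowledgmen
  rot[14] = A$acknowledgment
  rot[15] = $acknowledgmentA
Sorted (with $ < everything):
  sorted[0] = $acknowledgmentA  (last char: 'A')
  sorted[1] = A$acknowledgment  (last char: 't')
  sorted[2] = acknowledgmentA$  (last char: '$')
  sorted[3] = cknowledgmentA$a  (last char: 'a')
  sorted[4] = dgmentA$acknowle  (last char: 'e')
  sorted[5] = edgmentA$acknowl  (last char: 'l')
  sorted[6] = entA$acknowledgm  (last char: 'm')
  sorted[7] = gmentA$acknowled  (last char: 'd')
  sorted[8] = knowledgmentA$ac  (last char: 'c')
  sorted[9] = ledgmentA$acknow  (last char: 'w')
  sorted[10] = mentA$acknowledg  (last char: 'g')
  sorted[11] = nowledgmentA$ack  (last char: 'k')
  sorted[12] = ntA$acknowledgme  (last char: 'e')
  sorted[13] = owledgmentA$ackn  (last char: 'n')
  sorted[14] = tA$acknowledgmen  (last char: 'n')
  sorted[15] = wledgmentA$ackno  (last char: 'o')
Last column: At$aelmdcwgkenno
Original string S is at sorted index 2

Answer: At$aelmdcwgkenno
2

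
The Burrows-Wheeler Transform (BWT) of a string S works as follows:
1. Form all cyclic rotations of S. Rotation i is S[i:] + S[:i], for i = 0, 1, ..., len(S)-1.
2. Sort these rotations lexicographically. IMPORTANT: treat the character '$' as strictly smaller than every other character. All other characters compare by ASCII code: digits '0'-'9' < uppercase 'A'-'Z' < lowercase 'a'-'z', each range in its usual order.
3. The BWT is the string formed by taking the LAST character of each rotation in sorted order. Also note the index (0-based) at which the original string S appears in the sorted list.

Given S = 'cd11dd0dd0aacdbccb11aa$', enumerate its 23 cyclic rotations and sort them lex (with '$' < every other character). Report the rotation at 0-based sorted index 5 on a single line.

All 23 rotations (rotation i = S[i:]+S[:i]):
  rot[0] = cd11dd0dd0aacdbccb11aa$
  rot[1] = d11dd0dd0aacdbccb11aa$c
  rot[2] = 11dd0dd0aacdbccb11aa$cd
  rot[3] = 1dd0dd0aacdbccb11aa$cd1
  rot[4] = dd0dd0aacdbccb11aa$cd11
  rot[5] = d0dd0aacdbccb11aa$cd11d
  rot[6] = 0dd0aacdbccb11aa$cd11dd
  rot[7] = dd0aacdbccb11aa$cd11dd0
  rot[8] = d0aacdbccb11aa$cd11dd0d
  rot[9] = 0aacdbccb11aa$cd11dd0dd
  rot[10] = aacdbccb11aa$cd11dd0dd0
  rot[11] = acdbccb11aa$cd11dd0dd0a
  rot[12] = cdbccb11aa$cd11dd0dd0aa
  rot[13] = dbccb11aa$cd11dd0dd0aac
  rot[14] = bccb11aa$cd11dd0dd0aacd
  rot[15] = ccb11aa$cd11dd0dd0aacdb
  rot[16] = cb11aa$cd11dd0dd0aacdbc
  rot[17] = b11aa$cd11dd0dd0aacdbcc
  rot[18] = 11aa$cd11dd0dd0aacdbccb
  rot[19] = 1aa$cd11dd0dd0aacdbccb1
  rot[20] = aa$cd11dd0dd0aacdbccb11
  rot[21] = a$cd11dd0dd0aacdbccb11a
  rot[22] = $cd11dd0dd0aacdbccb11aa
Sorted (with $ < everything):
  sorted[0] = $cd11dd0dd0aacdbccb11aa
  sorted[1] = 0aacdbccb11aa$cd11dd0dd
  sorted[2] = 0dd0aacdbccb11aa$cd11dd
  sorted[3] = 11aa$cd11dd0dd0aacdbccb
  sorted[4] = 11dd0dd0aacdbccb11aa$cd
  sorted[5] = 1aa$cd11dd0dd0aacdbccb1
  sorted[6] = 1dd0dd0aacdbccb11aa$cd1
  sorted[7] = a$cd11dd0dd0aacdbccb11a
  sorted[8] = aa$cd11dd0dd0aacdbccb11
  sorted[9] = aacdbccb11aa$cd11dd0dd0
  sorted[10] = acdbccb11aa$cd11dd0dd0a
  sorted[11] = b11aa$cd11dd0dd0aacdbcc
  sorted[12] = bccb11aa$cd11dd0dd0aacd
  sorted[13] = cb11aa$cd11dd0dd0aacdbc
  sorted[14] = ccb11aa$cd11dd0dd0aacdb
  sorted[15] = cd11dd0dd0aacdbccb11aa$
  sorted[16] = cdbccb11aa$cd11dd0dd0aa
  sorted[17] = d0aacdbccb11aa$cd11dd0d
  sorted[18] = d0dd0aacdbccb11aa$cd11d
  sorted[19] = d11dd0dd0aacdbccb11aa$c
  sorted[20] = dbccb11aa$cd11dd0dd0aac
  sorted[21] = dd0aacdbccb11aa$cd11dd0
  sorted[22] = dd0dd0aacdbccb11aa$cd11
sorted[5] = 1aa$cd11dd0dd0aacdbccb1

Answer: 1aa$cd11dd0dd0aacdbccb1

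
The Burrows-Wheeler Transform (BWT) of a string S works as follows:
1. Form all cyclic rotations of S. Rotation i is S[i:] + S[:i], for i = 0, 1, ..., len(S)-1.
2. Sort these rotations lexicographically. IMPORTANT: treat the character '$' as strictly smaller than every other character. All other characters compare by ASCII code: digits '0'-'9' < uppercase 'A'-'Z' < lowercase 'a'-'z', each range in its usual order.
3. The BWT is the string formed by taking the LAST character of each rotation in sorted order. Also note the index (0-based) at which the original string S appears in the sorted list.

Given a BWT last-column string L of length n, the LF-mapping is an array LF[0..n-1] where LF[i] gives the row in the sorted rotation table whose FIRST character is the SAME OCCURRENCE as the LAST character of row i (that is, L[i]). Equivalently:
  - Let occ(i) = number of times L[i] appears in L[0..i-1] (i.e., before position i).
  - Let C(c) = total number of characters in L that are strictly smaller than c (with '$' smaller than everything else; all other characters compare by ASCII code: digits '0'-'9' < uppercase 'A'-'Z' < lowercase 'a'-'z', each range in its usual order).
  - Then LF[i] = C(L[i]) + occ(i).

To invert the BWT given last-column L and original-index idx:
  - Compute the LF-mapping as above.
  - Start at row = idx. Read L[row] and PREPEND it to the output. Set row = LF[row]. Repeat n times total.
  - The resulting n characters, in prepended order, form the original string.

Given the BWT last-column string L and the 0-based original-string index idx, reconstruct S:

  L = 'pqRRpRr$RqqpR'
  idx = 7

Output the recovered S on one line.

LF mapping: 6 9 1 2 7 3 12 0 4 10 11 8 5
Walk LF starting at row 7, prepending L[row]:
  step 1: row=7, L[7]='$', prepend. Next row=LF[7]=0
  step 2: row=0, L[0]='p', prepend. Next row=LF[0]=6
  step 3: row=6, L[6]='r', prepend. Next row=LF[6]=12
  step 4: row=12, L[12]='R', prepend. Next row=LF[12]=5
  step 5: row=5, L[5]='R', prepend. Next row=LF[5]=3
  step 6: row=3, L[3]='R', prepend. Next row=LF[3]=2
  step 7: row=2, L[2]='R', prepend. Next row=LF[2]=1
  step 8: row=1, L[1]='q', prepend. Next row=LF[1]=9
  step 9: row=9, L[9]='q', prepend. Next row=LF[9]=10
  step 10: row=10, L[10]='q', prepend. Next row=LF[10]=11
  step 11: row=11, L[11]='p', prepend. Next row=LF[11]=8
  step 12: row=8, L[8]='R', prepend. Next row=LF[8]=4
  step 13: row=4, L[4]='p', prepend. Next row=LF[4]=7
Reversed output: pRpqqqRRRRrp$

Answer: pRpqqqRRRRrp$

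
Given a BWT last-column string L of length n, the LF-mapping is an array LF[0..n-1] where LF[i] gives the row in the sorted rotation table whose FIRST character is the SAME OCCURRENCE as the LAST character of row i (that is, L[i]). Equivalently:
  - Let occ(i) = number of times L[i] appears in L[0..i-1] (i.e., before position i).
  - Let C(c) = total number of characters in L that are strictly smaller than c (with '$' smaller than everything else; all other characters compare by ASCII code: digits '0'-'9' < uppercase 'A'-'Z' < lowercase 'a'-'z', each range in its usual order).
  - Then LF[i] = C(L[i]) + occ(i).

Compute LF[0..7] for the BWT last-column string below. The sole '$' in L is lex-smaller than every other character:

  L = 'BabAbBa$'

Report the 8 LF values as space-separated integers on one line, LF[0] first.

Char counts: '$':1, 'A':1, 'B':2, 'a':2, 'b':2
C (first-col start): C('$')=0, C('A')=1, C('B')=2, C('a')=4, C('b')=6
L[0]='B': occ=0, LF[0]=C('B')+0=2+0=2
L[1]='a': occ=0, LF[1]=C('a')+0=4+0=4
L[2]='b': occ=0, LF[2]=C('b')+0=6+0=6
L[3]='A': occ=0, LF[3]=C('A')+0=1+0=1
L[4]='b': occ=1, LF[4]=C('b')+1=6+1=7
L[5]='B': occ=1, LF[5]=C('B')+1=2+1=3
L[6]='a': occ=1, LF[6]=C('a')+1=4+1=5
L[7]='$': occ=0, LF[7]=C('$')+0=0+0=0

Answer: 2 4 6 1 7 3 5 0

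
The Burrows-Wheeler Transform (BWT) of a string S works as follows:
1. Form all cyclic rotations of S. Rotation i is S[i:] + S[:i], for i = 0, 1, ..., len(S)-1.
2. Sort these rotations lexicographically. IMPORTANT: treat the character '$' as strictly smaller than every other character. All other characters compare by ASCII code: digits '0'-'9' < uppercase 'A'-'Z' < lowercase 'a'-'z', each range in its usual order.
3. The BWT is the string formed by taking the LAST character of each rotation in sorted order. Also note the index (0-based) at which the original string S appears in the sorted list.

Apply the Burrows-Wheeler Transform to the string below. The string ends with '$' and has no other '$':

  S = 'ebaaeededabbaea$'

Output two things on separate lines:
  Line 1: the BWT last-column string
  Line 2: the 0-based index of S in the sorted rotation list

Answer: aebdbaebaeea$dea
12

Derivation:
All 16 rotations (rotation i = S[i:]+S[:i]):
  rot[0] = ebaaeededabbaea$
  rot[1] = baaeededabbaea$e
  rot[2] = aaeededabbaea$eb
  rot[3] = aeededabbaea$eba
  rot[4] = eededabbaea$ebaa
  rot[5] = ededabbaea$ebaae
  rot[6] = dedabbaea$ebaaee
  rot[7] = edabbaea$ebaaeed
  rot[8] = dabbaea$ebaaeede
  rot[9] = abbaea$ebaaeeded
  rot[10] = bbaea$ebaaeededa
  rot[11] = baea$ebaaeededab
  rot[12] = aea$ebaaeededabb
  rot[13] = ea$ebaaeededabba
  rot[14] = a$ebaaeededabbae
  rot[15] = $ebaaeededabbaea
Sorted (with $ < everything):
  sorted[0] = $ebaaeededabbaea  (last char: 'a')
  sorted[1] = a$ebaaeededabbae  (last char: 'e')
  sorted[2] = aaeededabbaea$eb  (last char: 'b')
  sorted[3] = abbaea$ebaaeeded  (last char: 'd')
  sorted[4] = aea$ebaaeededabb  (last char: 'b')
  sorted[5] = aeededabbaea$eba  (last char: 'a')
  sorted[6] = baaeededabbaea$e  (last char: 'e')
  sorted[7] = baea$ebaaeededab  (last char: 'b')
  sorted[8] = bbaea$ebaaeededa  (last char: 'a')
  sorted[9] = dabbaea$ebaaeede  (last char: 'e')
  sorted[10] = dedabbaea$ebaaee  (last char: 'e')
  sorted[11] = ea$ebaaeededabba  (last char: 'a')
  sorted[12] = ebaaeededabbaea$  (last char: '$')
  sorted[13] = edabbaea$ebaaeed  (last char: 'd')
  sorted[14] = ededabbaea$ebaae  (last char: 'e')
  sorted[15] = eededabbaea$ebaa  (last char: 'a')
Last column: aebdbaebaeea$dea
Original string S is at sorted index 12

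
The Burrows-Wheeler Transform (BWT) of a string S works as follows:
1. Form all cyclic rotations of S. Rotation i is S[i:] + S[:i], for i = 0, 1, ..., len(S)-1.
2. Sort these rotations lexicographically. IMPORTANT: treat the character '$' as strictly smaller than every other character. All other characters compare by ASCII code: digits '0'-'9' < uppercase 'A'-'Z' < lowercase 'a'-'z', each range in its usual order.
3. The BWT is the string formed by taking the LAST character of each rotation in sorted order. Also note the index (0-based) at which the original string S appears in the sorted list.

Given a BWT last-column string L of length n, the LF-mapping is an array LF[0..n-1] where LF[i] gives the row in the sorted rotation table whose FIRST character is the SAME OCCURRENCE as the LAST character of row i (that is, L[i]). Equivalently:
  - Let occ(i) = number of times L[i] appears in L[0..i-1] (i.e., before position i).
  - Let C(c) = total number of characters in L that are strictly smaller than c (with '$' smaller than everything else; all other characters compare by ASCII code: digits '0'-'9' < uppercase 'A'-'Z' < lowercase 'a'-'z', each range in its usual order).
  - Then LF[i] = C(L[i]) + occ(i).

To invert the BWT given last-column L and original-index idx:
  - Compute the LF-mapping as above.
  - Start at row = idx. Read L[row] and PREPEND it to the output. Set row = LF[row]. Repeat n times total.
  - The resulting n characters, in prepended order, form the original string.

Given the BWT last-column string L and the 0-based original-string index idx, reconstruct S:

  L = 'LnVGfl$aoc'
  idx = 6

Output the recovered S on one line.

LF mapping: 2 8 3 1 6 7 0 4 9 5
Walk LF starting at row 6, prepending L[row]:
  step 1: row=6, L[6]='$', prepend. Next row=LF[6]=0
  step 2: row=0, L[0]='L', prepend. Next row=LF[0]=2
  step 3: row=2, L[2]='V', prepend. Next row=LF[2]=3
  step 4: row=3, L[3]='G', prepend. Next row=LF[3]=1
  step 5: row=1, L[1]='n', prepend. Next row=LF[1]=8
  step 6: row=8, L[8]='o', prepend. Next row=LF[8]=9
  step 7: row=9, L[9]='c', prepend. Next row=LF[9]=5
  step 8: row=5, L[5]='l', prepend. Next row=LF[5]=7
  step 9: row=7, L[7]='a', prepend. Next row=LF[7]=4
  step 10: row=4, L[4]='f', prepend. Next row=LF[4]=6
Reversed output: falconGVL$

Answer: falconGVL$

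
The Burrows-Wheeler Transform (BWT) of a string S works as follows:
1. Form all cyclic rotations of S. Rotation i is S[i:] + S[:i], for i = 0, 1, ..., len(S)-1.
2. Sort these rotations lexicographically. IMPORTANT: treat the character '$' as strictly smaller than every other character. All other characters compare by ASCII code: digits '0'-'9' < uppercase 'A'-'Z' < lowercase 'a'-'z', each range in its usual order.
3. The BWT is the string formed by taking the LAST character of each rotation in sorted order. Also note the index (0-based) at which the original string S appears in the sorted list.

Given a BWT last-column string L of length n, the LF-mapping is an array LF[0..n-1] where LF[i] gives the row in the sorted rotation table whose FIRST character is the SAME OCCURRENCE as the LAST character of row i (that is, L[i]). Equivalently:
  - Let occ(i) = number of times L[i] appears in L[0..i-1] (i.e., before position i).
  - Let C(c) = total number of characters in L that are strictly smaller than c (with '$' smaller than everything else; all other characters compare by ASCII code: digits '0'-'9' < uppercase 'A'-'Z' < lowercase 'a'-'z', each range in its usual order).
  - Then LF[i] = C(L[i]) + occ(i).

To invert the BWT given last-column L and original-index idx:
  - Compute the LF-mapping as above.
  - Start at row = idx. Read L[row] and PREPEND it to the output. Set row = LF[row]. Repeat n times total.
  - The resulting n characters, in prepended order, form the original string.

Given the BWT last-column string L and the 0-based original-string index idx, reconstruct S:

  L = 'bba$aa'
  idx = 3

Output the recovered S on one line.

LF mapping: 4 5 1 0 2 3
Walk LF starting at row 3, prepending L[row]:
  step 1: row=3, L[3]='$', prepend. Next row=LF[3]=0
  step 2: row=0, L[0]='b', prepend. Next row=LF[0]=4
  step 3: row=4, L[4]='a', prepend. Next row=LF[4]=2
  step 4: row=2, L[2]='a', prepend. Next row=LF[2]=1
  step 5: row=1, L[1]='b', prepend. Next row=LF[1]=5
  step 6: row=5, L[5]='a', prepend. Next row=LF[5]=3
Reversed output: abaab$

Answer: abaab$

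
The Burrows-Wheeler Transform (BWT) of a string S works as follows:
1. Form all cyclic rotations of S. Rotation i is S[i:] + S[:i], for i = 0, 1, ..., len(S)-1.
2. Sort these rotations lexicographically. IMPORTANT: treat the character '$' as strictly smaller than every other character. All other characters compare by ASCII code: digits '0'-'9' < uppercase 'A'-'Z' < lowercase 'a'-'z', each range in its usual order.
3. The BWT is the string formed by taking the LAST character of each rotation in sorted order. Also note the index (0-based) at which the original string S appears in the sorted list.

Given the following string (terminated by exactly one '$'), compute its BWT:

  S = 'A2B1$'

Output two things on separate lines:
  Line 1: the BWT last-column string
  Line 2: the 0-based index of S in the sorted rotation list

Answer: 1BA$2
3

Derivation:
All 5 rotations (rotation i = S[i:]+S[:i]):
  rot[0] = A2B1$
  rot[1] = 2B1$A
  rot[2] = B1$A2
  rot[3] = 1$A2B
  rot[4] = $A2B1
Sorted (with $ < everything):
  sorted[0] = $A2B1  (last char: '1')
  sorted[1] = 1$A2B  (last char: 'B')
  sorted[2] = 2B1$A  (last char: 'A')
  sorted[3] = A2B1$  (last char: '$')
  sorted[4] = B1$A2  (last char: '2')
Last column: 1BA$2
Original string S is at sorted index 3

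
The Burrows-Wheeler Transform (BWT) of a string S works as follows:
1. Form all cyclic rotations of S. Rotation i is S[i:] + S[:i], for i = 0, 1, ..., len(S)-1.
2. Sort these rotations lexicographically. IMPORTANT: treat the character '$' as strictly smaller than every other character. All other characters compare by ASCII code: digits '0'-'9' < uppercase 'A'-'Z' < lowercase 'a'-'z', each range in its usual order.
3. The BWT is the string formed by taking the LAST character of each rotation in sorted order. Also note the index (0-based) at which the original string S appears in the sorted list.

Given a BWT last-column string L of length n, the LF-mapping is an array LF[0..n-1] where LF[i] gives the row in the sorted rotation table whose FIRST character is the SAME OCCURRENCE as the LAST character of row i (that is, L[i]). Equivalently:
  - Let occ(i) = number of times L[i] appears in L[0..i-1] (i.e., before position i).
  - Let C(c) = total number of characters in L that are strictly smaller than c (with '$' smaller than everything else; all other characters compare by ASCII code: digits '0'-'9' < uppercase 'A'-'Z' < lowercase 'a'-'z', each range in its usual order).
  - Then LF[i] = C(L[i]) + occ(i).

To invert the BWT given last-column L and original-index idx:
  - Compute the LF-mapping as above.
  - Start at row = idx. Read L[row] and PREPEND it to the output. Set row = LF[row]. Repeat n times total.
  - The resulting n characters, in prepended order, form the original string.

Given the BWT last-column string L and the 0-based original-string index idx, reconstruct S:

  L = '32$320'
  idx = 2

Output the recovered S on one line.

LF mapping: 4 2 0 5 3 1
Walk LF starting at row 2, prepending L[row]:
  step 1: row=2, L[2]='$', prepend. Next row=LF[2]=0
  step 2: row=0, L[0]='3', prepend. Next row=LF[0]=4
  step 3: row=4, L[4]='2', prepend. Next row=LF[4]=3
  step 4: row=3, L[3]='3', prepend. Next row=LF[3]=5
  step 5: row=5, L[5]='0', prepend. Next row=LF[5]=1
  step 6: row=1, L[1]='2', prepend. Next row=LF[1]=2
Reversed output: 20323$

Answer: 20323$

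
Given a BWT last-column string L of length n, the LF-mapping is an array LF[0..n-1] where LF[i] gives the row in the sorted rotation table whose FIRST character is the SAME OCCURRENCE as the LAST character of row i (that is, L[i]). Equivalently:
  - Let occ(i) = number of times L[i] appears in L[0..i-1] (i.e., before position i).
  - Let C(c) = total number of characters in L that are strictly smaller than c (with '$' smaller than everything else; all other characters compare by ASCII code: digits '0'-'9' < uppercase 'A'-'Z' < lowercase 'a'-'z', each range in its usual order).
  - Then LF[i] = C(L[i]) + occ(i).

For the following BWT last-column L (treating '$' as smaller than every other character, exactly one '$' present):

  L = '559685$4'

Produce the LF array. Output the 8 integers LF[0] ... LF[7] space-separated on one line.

Char counts: '$':1, '4':1, '5':3, '6':1, '8':1, '9':1
C (first-col start): C('$')=0, C('4')=1, C('5')=2, C('6')=5, C('8')=6, C('9')=7
L[0]='5': occ=0, LF[0]=C('5')+0=2+0=2
L[1]='5': occ=1, LF[1]=C('5')+1=2+1=3
L[2]='9': occ=0, LF[2]=C('9')+0=7+0=7
L[3]='6': occ=0, LF[3]=C('6')+0=5+0=5
L[4]='8': occ=0, LF[4]=C('8')+0=6+0=6
L[5]='5': occ=2, LF[5]=C('5')+2=2+2=4
L[6]='$': occ=0, LF[6]=C('$')+0=0+0=0
L[7]='4': occ=0, LF[7]=C('4')+0=1+0=1

Answer: 2 3 7 5 6 4 0 1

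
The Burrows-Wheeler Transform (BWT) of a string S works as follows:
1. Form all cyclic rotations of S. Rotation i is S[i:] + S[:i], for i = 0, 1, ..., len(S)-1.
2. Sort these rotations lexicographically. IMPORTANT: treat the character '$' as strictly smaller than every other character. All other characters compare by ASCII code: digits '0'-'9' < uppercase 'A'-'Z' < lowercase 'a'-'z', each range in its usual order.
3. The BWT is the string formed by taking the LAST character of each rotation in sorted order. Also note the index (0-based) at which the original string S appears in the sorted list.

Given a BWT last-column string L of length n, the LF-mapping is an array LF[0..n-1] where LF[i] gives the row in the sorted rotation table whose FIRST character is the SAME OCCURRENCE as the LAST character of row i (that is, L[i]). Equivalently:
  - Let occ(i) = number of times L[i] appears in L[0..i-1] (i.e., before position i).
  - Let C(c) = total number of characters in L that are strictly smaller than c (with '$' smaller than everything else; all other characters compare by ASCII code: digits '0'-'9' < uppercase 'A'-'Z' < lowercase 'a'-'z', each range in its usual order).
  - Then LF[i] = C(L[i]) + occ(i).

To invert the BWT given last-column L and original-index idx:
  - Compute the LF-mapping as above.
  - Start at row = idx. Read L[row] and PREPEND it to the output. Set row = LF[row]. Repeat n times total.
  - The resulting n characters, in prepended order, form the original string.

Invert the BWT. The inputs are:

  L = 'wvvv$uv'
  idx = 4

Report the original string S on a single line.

Answer: vvvuvw$

Derivation:
LF mapping: 6 2 3 4 0 1 5
Walk LF starting at row 4, prepending L[row]:
  step 1: row=4, L[4]='$', prepend. Next row=LF[4]=0
  step 2: row=0, L[0]='w', prepend. Next row=LF[0]=6
  step 3: row=6, L[6]='v', prepend. Next row=LF[6]=5
  step 4: row=5, L[5]='u', prepend. Next row=LF[5]=1
  step 5: row=1, L[1]='v', prepend. Next row=LF[1]=2
  step 6: row=2, L[2]='v', prepend. Next row=LF[2]=3
  step 7: row=3, L[3]='v', prepend. Next row=LF[3]=4
Reversed output: vvvuvw$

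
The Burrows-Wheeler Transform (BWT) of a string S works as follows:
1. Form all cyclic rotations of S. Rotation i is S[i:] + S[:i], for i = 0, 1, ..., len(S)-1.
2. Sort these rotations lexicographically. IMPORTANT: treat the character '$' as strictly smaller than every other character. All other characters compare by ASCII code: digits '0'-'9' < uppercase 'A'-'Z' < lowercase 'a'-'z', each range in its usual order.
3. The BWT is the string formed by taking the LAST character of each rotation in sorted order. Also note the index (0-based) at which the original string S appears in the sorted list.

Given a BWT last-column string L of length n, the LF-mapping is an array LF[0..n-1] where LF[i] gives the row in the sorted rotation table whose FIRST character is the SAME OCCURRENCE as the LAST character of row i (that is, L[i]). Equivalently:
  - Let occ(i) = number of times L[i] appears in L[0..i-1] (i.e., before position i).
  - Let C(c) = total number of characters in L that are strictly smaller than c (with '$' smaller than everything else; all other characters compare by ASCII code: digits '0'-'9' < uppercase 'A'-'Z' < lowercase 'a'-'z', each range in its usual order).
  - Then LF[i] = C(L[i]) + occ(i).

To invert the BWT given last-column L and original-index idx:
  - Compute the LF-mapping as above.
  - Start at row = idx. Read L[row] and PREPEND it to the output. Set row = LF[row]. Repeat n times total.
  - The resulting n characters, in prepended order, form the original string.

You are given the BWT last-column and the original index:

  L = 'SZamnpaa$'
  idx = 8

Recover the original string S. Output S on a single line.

Answer: panamaZS$

Derivation:
LF mapping: 1 2 3 6 7 8 4 5 0
Walk LF starting at row 8, prepending L[row]:
  step 1: row=8, L[8]='$', prepend. Next row=LF[8]=0
  step 2: row=0, L[0]='S', prepend. Next row=LF[0]=1
  step 3: row=1, L[1]='Z', prepend. Next row=LF[1]=2
  step 4: row=2, L[2]='a', prepend. Next row=LF[2]=3
  step 5: row=3, L[3]='m', prepend. Next row=LF[3]=6
  step 6: row=6, L[6]='a', prepend. Next row=LF[6]=4
  step 7: row=4, L[4]='n', prepend. Next row=LF[4]=7
  step 8: row=7, L[7]='a', prepend. Next row=LF[7]=5
  step 9: row=5, L[5]='p', prepend. Next row=LF[5]=8
Reversed output: panamaZS$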